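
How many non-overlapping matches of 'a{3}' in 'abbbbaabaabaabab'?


Pattern 'a{3}' matches exactly 3 consecutive a's (greedy, non-overlapping).
String: 'abbbbaabaabaabab'
Scanning for runs of a's:
  Run at pos 0: 'a' (length 1) -> 0 match(es)
  Run at pos 5: 'aa' (length 2) -> 0 match(es)
  Run at pos 8: 'aa' (length 2) -> 0 match(es)
  Run at pos 11: 'aa' (length 2) -> 0 match(es)
  Run at pos 14: 'a' (length 1) -> 0 match(es)
Matches found: []
Total: 0

0


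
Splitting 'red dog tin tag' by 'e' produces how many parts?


Splitting by 'e' breaks the string at each occurrence of the separator.
Text: 'red dog tin tag'
Parts after split:
  Part 1: 'r'
  Part 2: 'd dog tin tag'
Total parts: 2

2


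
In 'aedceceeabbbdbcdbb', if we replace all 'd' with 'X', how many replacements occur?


re.sub('d', 'X', text) replaces every occurrence of 'd' with 'X'.
Text: 'aedceceeabbbdbcdbb'
Scanning for 'd':
  pos 2: 'd' -> replacement #1
  pos 12: 'd' -> replacement #2
  pos 15: 'd' -> replacement #3
Total replacements: 3

3


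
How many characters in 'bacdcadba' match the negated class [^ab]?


Negated class [^ab] matches any char NOT in {a, b}
Scanning 'bacdcadba':
  pos 0: 'b' -> no (excluded)
  pos 1: 'a' -> no (excluded)
  pos 2: 'c' -> MATCH
  pos 3: 'd' -> MATCH
  pos 4: 'c' -> MATCH
  pos 5: 'a' -> no (excluded)
  pos 6: 'd' -> MATCH
  pos 7: 'b' -> no (excluded)
  pos 8: 'a' -> no (excluded)
Total matches: 4

4


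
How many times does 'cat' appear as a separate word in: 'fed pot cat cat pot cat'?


Scanning each word for exact match 'cat':
  Word 1: 'fed' -> no
  Word 2: 'pot' -> no
  Word 3: 'cat' -> MATCH
  Word 4: 'cat' -> MATCH
  Word 5: 'pot' -> no
  Word 6: 'cat' -> MATCH
Total matches: 3

3


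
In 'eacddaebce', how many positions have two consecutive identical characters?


Looking for consecutive identical characters in 'eacddaebce':
  pos 0-1: 'e' vs 'a' -> different
  pos 1-2: 'a' vs 'c' -> different
  pos 2-3: 'c' vs 'd' -> different
  pos 3-4: 'd' vs 'd' -> MATCH ('dd')
  pos 4-5: 'd' vs 'a' -> different
  pos 5-6: 'a' vs 'e' -> different
  pos 6-7: 'e' vs 'b' -> different
  pos 7-8: 'b' vs 'c' -> different
  pos 8-9: 'c' vs 'e' -> different
Consecutive identical pairs: ['dd']
Count: 1

1


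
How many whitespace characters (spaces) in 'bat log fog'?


\s matches whitespace characters (spaces, tabs, etc.).
Text: 'bat log fog'
This text has 3 words separated by spaces.
Number of spaces = number of words - 1 = 3 - 1 = 2

2


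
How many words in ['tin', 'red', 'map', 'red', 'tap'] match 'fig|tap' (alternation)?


Alternation 'fig|tap' matches either 'fig' or 'tap'.
Checking each word:
  'tin' -> no
  'red' -> no
  'map' -> no
  'red' -> no
  'tap' -> MATCH
Matches: ['tap']
Count: 1

1


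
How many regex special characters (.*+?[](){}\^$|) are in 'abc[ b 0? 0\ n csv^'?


Regex special characters are: . * + ? [ ] ( ) { } \ ^ $ |
Scanning 'abc[ b 0? 0\ n csv^':
  pos 3: '[' -> SPECIAL
  pos 8: '?' -> SPECIAL
  pos 11: '\' -> SPECIAL
  pos 18: '^' -> SPECIAL
Special chars found: ['[', '?', '\\', '^']
Total: 4

4


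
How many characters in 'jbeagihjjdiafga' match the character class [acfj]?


Character class [acfj] matches any of: {a, c, f, j}
Scanning string 'jbeagihjjdiafga' character by character:
  pos 0: 'j' -> MATCH
  pos 1: 'b' -> no
  pos 2: 'e' -> no
  pos 3: 'a' -> MATCH
  pos 4: 'g' -> no
  pos 5: 'i' -> no
  pos 6: 'h' -> no
  pos 7: 'j' -> MATCH
  pos 8: 'j' -> MATCH
  pos 9: 'd' -> no
  pos 10: 'i' -> no
  pos 11: 'a' -> MATCH
  pos 12: 'f' -> MATCH
  pos 13: 'g' -> no
  pos 14: 'a' -> MATCH
Total matches: 7

7


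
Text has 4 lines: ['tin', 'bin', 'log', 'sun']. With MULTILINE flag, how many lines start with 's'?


With MULTILINE flag, ^ matches the start of each line.
Lines: ['tin', 'bin', 'log', 'sun']
Checking which lines start with 's':
  Line 1: 'tin' -> no
  Line 2: 'bin' -> no
  Line 3: 'log' -> no
  Line 4: 'sun' -> MATCH
Matching lines: ['sun']
Count: 1

1


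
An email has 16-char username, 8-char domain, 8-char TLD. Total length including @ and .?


An email address has format: username@domain.tld
Username length: 16
'@' character: 1
Domain length: 8
'.' character: 1
TLD length: 8
Total = 16 + 1 + 8 + 1 + 8 = 34

34


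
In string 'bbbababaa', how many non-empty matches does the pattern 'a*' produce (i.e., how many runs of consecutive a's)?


Pattern 'a*' matches zero or more a's. We want non-empty runs of consecutive a's.
String: 'bbbababaa'
Walking through the string to find runs of a's:
  Run 1: positions 3-3 -> 'a'
  Run 2: positions 5-5 -> 'a'
  Run 3: positions 7-8 -> 'aa'
Non-empty runs found: ['a', 'a', 'aa']
Count: 3

3


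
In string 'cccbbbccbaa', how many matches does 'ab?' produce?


Pattern 'ab?' matches 'a' optionally followed by 'b'.
String: 'cccbbbccbaa'
Scanning left to right for 'a' then checking next char:
  Match 1: 'a' (a not followed by b)
  Match 2: 'a' (a not followed by b)
Total matches: 2

2


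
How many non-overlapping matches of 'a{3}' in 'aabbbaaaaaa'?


Pattern 'a{3}' matches exactly 3 consecutive a's (greedy, non-overlapping).
String: 'aabbbaaaaaa'
Scanning for runs of a's:
  Run at pos 0: 'aa' (length 2) -> 0 match(es)
  Run at pos 5: 'aaaaaa' (length 6) -> 2 match(es)
Matches found: ['aaa', 'aaa']
Total: 2

2


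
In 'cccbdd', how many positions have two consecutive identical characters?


Looking for consecutive identical characters in 'cccbdd':
  pos 0-1: 'c' vs 'c' -> MATCH ('cc')
  pos 1-2: 'c' vs 'c' -> MATCH ('cc')
  pos 2-3: 'c' vs 'b' -> different
  pos 3-4: 'b' vs 'd' -> different
  pos 4-5: 'd' vs 'd' -> MATCH ('dd')
Consecutive identical pairs: ['cc', 'cc', 'dd']
Count: 3

3


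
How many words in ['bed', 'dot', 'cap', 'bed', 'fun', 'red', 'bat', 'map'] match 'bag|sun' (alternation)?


Alternation 'bag|sun' matches either 'bag' or 'sun'.
Checking each word:
  'bed' -> no
  'dot' -> no
  'cap' -> no
  'bed' -> no
  'fun' -> no
  'red' -> no
  'bat' -> no
  'map' -> no
Matches: []
Count: 0

0


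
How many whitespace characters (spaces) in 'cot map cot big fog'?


\s matches whitespace characters (spaces, tabs, etc.).
Text: 'cot map cot big fog'
This text has 5 words separated by spaces.
Number of spaces = number of words - 1 = 5 - 1 = 4

4


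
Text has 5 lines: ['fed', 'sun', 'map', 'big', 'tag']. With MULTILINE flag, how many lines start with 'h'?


With MULTILINE flag, ^ matches the start of each line.
Lines: ['fed', 'sun', 'map', 'big', 'tag']
Checking which lines start with 'h':
  Line 1: 'fed' -> no
  Line 2: 'sun' -> no
  Line 3: 'map' -> no
  Line 4: 'big' -> no
  Line 5: 'tag' -> no
Matching lines: []
Count: 0

0


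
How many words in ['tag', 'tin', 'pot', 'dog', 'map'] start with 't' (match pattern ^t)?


Pattern ^t anchors to start of word. Check which words begin with 't':
  'tag' -> MATCH (starts with 't')
  'tin' -> MATCH (starts with 't')
  'pot' -> no
  'dog' -> no
  'map' -> no
Matching words: ['tag', 'tin']
Count: 2

2


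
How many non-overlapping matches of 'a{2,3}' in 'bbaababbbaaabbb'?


Pattern 'a{2,3}' matches between 2 and 3 consecutive a's (greedy).
String: 'bbaababbbaaabbb'
Finding runs of a's and applying greedy matching:
  Run at pos 2: 'aa' (length 2)
  Run at pos 5: 'a' (length 1)
  Run at pos 9: 'aaa' (length 3)
Matches: ['aa', 'aaa']
Count: 2

2


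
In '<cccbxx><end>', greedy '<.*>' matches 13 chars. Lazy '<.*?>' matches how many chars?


Greedy '<.*>' tries to match as MUCH as possible.
Lazy '<.*?>' tries to match as LITTLE as possible.

String: '<cccbxx><end>'
Greedy '<.*>' starts at first '<' and extends to the LAST '>': '<cccbxx><end>' (13 chars)
Lazy '<.*?>' starts at first '<' and stops at the FIRST '>': '<cccbxx>' (8 chars)

8


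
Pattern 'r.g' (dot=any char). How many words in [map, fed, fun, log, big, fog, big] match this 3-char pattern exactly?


Pattern 'r.g' means: starts with 'r', any single char, ends with 'g'.
Checking each word (must be exactly 3 chars):
  'map' (len=3): no
  'fed' (len=3): no
  'fun' (len=3): no
  'log' (len=3): no
  'big' (len=3): no
  'fog' (len=3): no
  'big' (len=3): no
Matching words: []
Total: 0

0


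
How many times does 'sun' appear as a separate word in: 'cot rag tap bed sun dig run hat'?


Scanning each word for exact match 'sun':
  Word 1: 'cot' -> no
  Word 2: 'rag' -> no
  Word 3: 'tap' -> no
  Word 4: 'bed' -> no
  Word 5: 'sun' -> MATCH
  Word 6: 'dig' -> no
  Word 7: 'run' -> no
  Word 8: 'hat' -> no
Total matches: 1

1


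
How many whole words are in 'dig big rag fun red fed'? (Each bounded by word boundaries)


Word boundaries (\b) mark the start/end of each word.
Text: 'dig big rag fun red fed'
Splitting by whitespace:
  Word 1: 'dig'
  Word 2: 'big'
  Word 3: 'rag'
  Word 4: 'fun'
  Word 5: 'red'
  Word 6: 'fed'
Total whole words: 6

6


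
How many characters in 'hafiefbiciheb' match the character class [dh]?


Character class [dh] matches any of: {d, h}
Scanning string 'hafiefbiciheb' character by character:
  pos 0: 'h' -> MATCH
  pos 1: 'a' -> no
  pos 2: 'f' -> no
  pos 3: 'i' -> no
  pos 4: 'e' -> no
  pos 5: 'f' -> no
  pos 6: 'b' -> no
  pos 7: 'i' -> no
  pos 8: 'c' -> no
  pos 9: 'i' -> no
  pos 10: 'h' -> MATCH
  pos 11: 'e' -> no
  pos 12: 'b' -> no
Total matches: 2

2


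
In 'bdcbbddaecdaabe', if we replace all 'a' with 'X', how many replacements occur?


re.sub('a', 'X', text) replaces every occurrence of 'a' with 'X'.
Text: 'bdcbbddaecdaabe'
Scanning for 'a':
  pos 7: 'a' -> replacement #1
  pos 11: 'a' -> replacement #2
  pos 12: 'a' -> replacement #3
Total replacements: 3

3


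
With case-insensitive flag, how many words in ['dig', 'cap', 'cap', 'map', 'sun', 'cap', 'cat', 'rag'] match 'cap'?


Case-insensitive matching: compare each word's lowercase form to 'cap'.
  'dig' -> lower='dig' -> no
  'cap' -> lower='cap' -> MATCH
  'cap' -> lower='cap' -> MATCH
  'map' -> lower='map' -> no
  'sun' -> lower='sun' -> no
  'cap' -> lower='cap' -> MATCH
  'cat' -> lower='cat' -> no
  'rag' -> lower='rag' -> no
Matches: ['cap', 'cap', 'cap']
Count: 3

3


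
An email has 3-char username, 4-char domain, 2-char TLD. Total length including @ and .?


An email address has format: username@domain.tld
Username length: 3
'@' character: 1
Domain length: 4
'.' character: 1
TLD length: 2
Total = 3 + 1 + 4 + 1 + 2 = 11

11


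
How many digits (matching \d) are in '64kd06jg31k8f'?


\d matches any digit 0-9.
Scanning '64kd06jg31k8f':
  pos 0: '6' -> DIGIT
  pos 1: '4' -> DIGIT
  pos 4: '0' -> DIGIT
  pos 5: '6' -> DIGIT
  pos 8: '3' -> DIGIT
  pos 9: '1' -> DIGIT
  pos 11: '8' -> DIGIT
Digits found: ['6', '4', '0', '6', '3', '1', '8']
Total: 7

7


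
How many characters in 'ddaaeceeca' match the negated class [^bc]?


Negated class [^bc] matches any char NOT in {b, c}
Scanning 'ddaaeceeca':
  pos 0: 'd' -> MATCH
  pos 1: 'd' -> MATCH
  pos 2: 'a' -> MATCH
  pos 3: 'a' -> MATCH
  pos 4: 'e' -> MATCH
  pos 5: 'c' -> no (excluded)
  pos 6: 'e' -> MATCH
  pos 7: 'e' -> MATCH
  pos 8: 'c' -> no (excluded)
  pos 9: 'a' -> MATCH
Total matches: 8

8


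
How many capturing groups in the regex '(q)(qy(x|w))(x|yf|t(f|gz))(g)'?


To count capturing groups, count each '(' that starts a group.
Pattern: '(q)(qy(x|w))(x|yf|t(f|gz))(g)'
Walking through the pattern:
  Position 0: '(' -> group #1
  Position 3: '(' -> group #2
  Position 6: '(' -> group #3
  Position 12: '(' -> group #4
  Position 19: '(' -> group #5
  Position 26: '(' -> group #6
Total capturing groups: 6

6


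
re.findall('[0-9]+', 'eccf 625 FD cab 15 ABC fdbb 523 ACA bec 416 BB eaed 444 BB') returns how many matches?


Pattern '[0-9]+' finds one or more digits.
Text: 'eccf 625 FD cab 15 ABC fdbb 523 ACA bec 416 BB eaed 444 BB'
Scanning for matches:
  Match 1: '625'
  Match 2: '15'
  Match 3: '523'
  Match 4: '416'
  Match 5: '444'
Total matches: 5

5


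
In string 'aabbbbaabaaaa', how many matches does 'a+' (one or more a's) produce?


Pattern 'a+' matches one or more consecutive a's.
String: 'aabbbbaabaaaa'
Scanning for runs of a:
  Match 1: 'aa' (length 2)
  Match 2: 'aa' (length 2)
  Match 3: 'aaaa' (length 4)
Total matches: 3

3


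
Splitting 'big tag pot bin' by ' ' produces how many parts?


Splitting by ' ' breaks the string at each occurrence of the separator.
Text: 'big tag pot bin'
Parts after split:
  Part 1: 'big'
  Part 2: 'tag'
  Part 3: 'pot'
  Part 4: 'bin'
Total parts: 4

4


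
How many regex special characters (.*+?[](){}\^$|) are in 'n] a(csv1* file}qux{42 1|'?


Regex special characters are: . * + ? [ ] ( ) { } \ ^ $ |
Scanning 'n] a(csv1* file}qux{42 1|':
  pos 1: ']' -> SPECIAL
  pos 4: '(' -> SPECIAL
  pos 9: '*' -> SPECIAL
  pos 15: '}' -> SPECIAL
  pos 19: '{' -> SPECIAL
  pos 24: '|' -> SPECIAL
Special chars found: [']', '(', '*', '}', '{', '|']
Total: 6

6


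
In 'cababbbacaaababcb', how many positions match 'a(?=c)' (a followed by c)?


Lookahead 'a(?=c)' matches 'a' only when followed by 'c'.
String: 'cababbbacaaababcb'
Checking each position where char is 'a':
  pos 1: 'a' -> no (next='b')
  pos 3: 'a' -> no (next='b')
  pos 7: 'a' -> MATCH (next='c')
  pos 9: 'a' -> no (next='a')
  pos 10: 'a' -> no (next='a')
  pos 11: 'a' -> no (next='b')
  pos 13: 'a' -> no (next='b')
Matching positions: [7]
Count: 1

1


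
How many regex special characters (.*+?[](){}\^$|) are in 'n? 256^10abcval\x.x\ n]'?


Regex special characters are: . * + ? [ ] ( ) { } \ ^ $ |
Scanning 'n? 256^10abcval\x.x\ n]':
  pos 1: '?' -> SPECIAL
  pos 6: '^' -> SPECIAL
  pos 15: '\' -> SPECIAL
  pos 17: '.' -> SPECIAL
  pos 19: '\' -> SPECIAL
  pos 22: ']' -> SPECIAL
Special chars found: ['?', '^', '\\', '.', '\\', ']']
Total: 6

6


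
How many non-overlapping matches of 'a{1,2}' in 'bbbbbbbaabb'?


Pattern 'a{1,2}' matches between 1 and 2 consecutive a's (greedy).
String: 'bbbbbbbaabb'
Finding runs of a's and applying greedy matching:
  Run at pos 7: 'aa' (length 2)
Matches: ['aa']
Count: 1

1


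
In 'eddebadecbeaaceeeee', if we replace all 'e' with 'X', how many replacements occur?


re.sub('e', 'X', text) replaces every occurrence of 'e' with 'X'.
Text: 'eddebadecbeaaceeeee'
Scanning for 'e':
  pos 0: 'e' -> replacement #1
  pos 3: 'e' -> replacement #2
  pos 7: 'e' -> replacement #3
  pos 10: 'e' -> replacement #4
  pos 14: 'e' -> replacement #5
  pos 15: 'e' -> replacement #6
  pos 16: 'e' -> replacement #7
  pos 17: 'e' -> replacement #8
  pos 18: 'e' -> replacement #9
Total replacements: 9

9


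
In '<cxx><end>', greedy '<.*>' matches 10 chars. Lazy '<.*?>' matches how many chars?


Greedy '<.*>' tries to match as MUCH as possible.
Lazy '<.*?>' tries to match as LITTLE as possible.

String: '<cxx><end>'
Greedy '<.*>' starts at first '<' and extends to the LAST '>': '<cxx><end>' (10 chars)
Lazy '<.*?>' starts at first '<' and stops at the FIRST '>': '<cxx>' (5 chars)

5


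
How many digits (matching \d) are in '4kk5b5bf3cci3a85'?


\d matches any digit 0-9.
Scanning '4kk5b5bf3cci3a85':
  pos 0: '4' -> DIGIT
  pos 3: '5' -> DIGIT
  pos 5: '5' -> DIGIT
  pos 8: '3' -> DIGIT
  pos 12: '3' -> DIGIT
  pos 14: '8' -> DIGIT
  pos 15: '5' -> DIGIT
Digits found: ['4', '5', '5', '3', '3', '8', '5']
Total: 7

7


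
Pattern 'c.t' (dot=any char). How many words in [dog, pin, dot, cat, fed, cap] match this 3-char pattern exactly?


Pattern 'c.t' means: starts with 'c', any single char, ends with 't'.
Checking each word (must be exactly 3 chars):
  'dog' (len=3): no
  'pin' (len=3): no
  'dot' (len=3): no
  'cat' (len=3): MATCH
  'fed' (len=3): no
  'cap' (len=3): no
Matching words: ['cat']
Total: 1

1


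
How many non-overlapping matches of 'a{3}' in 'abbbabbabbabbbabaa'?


Pattern 'a{3}' matches exactly 3 consecutive a's (greedy, non-overlapping).
String: 'abbbabbabbabbbabaa'
Scanning for runs of a's:
  Run at pos 0: 'a' (length 1) -> 0 match(es)
  Run at pos 4: 'a' (length 1) -> 0 match(es)
  Run at pos 7: 'a' (length 1) -> 0 match(es)
  Run at pos 10: 'a' (length 1) -> 0 match(es)
  Run at pos 14: 'a' (length 1) -> 0 match(es)
  Run at pos 16: 'aa' (length 2) -> 0 match(es)
Matches found: []
Total: 0

0


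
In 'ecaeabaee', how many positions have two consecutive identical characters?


Looking for consecutive identical characters in 'ecaeabaee':
  pos 0-1: 'e' vs 'c' -> different
  pos 1-2: 'c' vs 'a' -> different
  pos 2-3: 'a' vs 'e' -> different
  pos 3-4: 'e' vs 'a' -> different
  pos 4-5: 'a' vs 'b' -> different
  pos 5-6: 'b' vs 'a' -> different
  pos 6-7: 'a' vs 'e' -> different
  pos 7-8: 'e' vs 'e' -> MATCH ('ee')
Consecutive identical pairs: ['ee']
Count: 1

1


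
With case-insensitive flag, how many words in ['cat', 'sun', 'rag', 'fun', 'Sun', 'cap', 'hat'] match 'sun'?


Case-insensitive matching: compare each word's lowercase form to 'sun'.
  'cat' -> lower='cat' -> no
  'sun' -> lower='sun' -> MATCH
  'rag' -> lower='rag' -> no
  'fun' -> lower='fun' -> no
  'Sun' -> lower='sun' -> MATCH
  'cap' -> lower='cap' -> no
  'hat' -> lower='hat' -> no
Matches: ['sun', 'Sun']
Count: 2

2


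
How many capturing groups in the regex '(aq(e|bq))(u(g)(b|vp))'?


To count capturing groups, count each '(' that starts a group.
Pattern: '(aq(e|bq))(u(g)(b|vp))'
Walking through the pattern:
  Position 0: '(' -> group #1
  Position 3: '(' -> group #2
  Position 10: '(' -> group #3
  Position 12: '(' -> group #4
  Position 15: '(' -> group #5
Total capturing groups: 5

5


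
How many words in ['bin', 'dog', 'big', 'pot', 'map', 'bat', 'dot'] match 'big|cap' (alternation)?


Alternation 'big|cap' matches either 'big' or 'cap'.
Checking each word:
  'bin' -> no
  'dog' -> no
  'big' -> MATCH
  'pot' -> no
  'map' -> no
  'bat' -> no
  'dot' -> no
Matches: ['big']
Count: 1

1


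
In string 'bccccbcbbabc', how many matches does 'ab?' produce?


Pattern 'ab?' matches 'a' optionally followed by 'b'.
String: 'bccccbcbbabc'
Scanning left to right for 'a' then checking next char:
  Match 1: 'ab' (a followed by b)
Total matches: 1

1


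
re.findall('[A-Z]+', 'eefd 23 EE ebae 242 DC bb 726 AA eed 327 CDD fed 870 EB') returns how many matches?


Pattern '[A-Z]+' finds one or more uppercase letters.
Text: 'eefd 23 EE ebae 242 DC bb 726 AA eed 327 CDD fed 870 EB'
Scanning for matches:
  Match 1: 'EE'
  Match 2: 'DC'
  Match 3: 'AA'
  Match 4: 'CDD'
  Match 5: 'EB'
Total matches: 5

5


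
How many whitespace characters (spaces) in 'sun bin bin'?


\s matches whitespace characters (spaces, tabs, etc.).
Text: 'sun bin bin'
This text has 3 words separated by spaces.
Number of spaces = number of words - 1 = 3 - 1 = 2

2


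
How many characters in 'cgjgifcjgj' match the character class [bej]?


Character class [bej] matches any of: {b, e, j}
Scanning string 'cgjgifcjgj' character by character:
  pos 0: 'c' -> no
  pos 1: 'g' -> no
  pos 2: 'j' -> MATCH
  pos 3: 'g' -> no
  pos 4: 'i' -> no
  pos 5: 'f' -> no
  pos 6: 'c' -> no
  pos 7: 'j' -> MATCH
  pos 8: 'g' -> no
  pos 9: 'j' -> MATCH
Total matches: 3

3


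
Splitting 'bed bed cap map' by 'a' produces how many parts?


Splitting by 'a' breaks the string at each occurrence of the separator.
Text: 'bed bed cap map'
Parts after split:
  Part 1: 'bed bed c'
  Part 2: 'p m'
  Part 3: 'p'
Total parts: 3

3


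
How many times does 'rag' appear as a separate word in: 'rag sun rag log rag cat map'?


Scanning each word for exact match 'rag':
  Word 1: 'rag' -> MATCH
  Word 2: 'sun' -> no
  Word 3: 'rag' -> MATCH
  Word 4: 'log' -> no
  Word 5: 'rag' -> MATCH
  Word 6: 'cat' -> no
  Word 7: 'map' -> no
Total matches: 3

3


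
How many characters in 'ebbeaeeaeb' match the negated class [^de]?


Negated class [^de] matches any char NOT in {d, e}
Scanning 'ebbeaeeaeb':
  pos 0: 'e' -> no (excluded)
  pos 1: 'b' -> MATCH
  pos 2: 'b' -> MATCH
  pos 3: 'e' -> no (excluded)
  pos 4: 'a' -> MATCH
  pos 5: 'e' -> no (excluded)
  pos 6: 'e' -> no (excluded)
  pos 7: 'a' -> MATCH
  pos 8: 'e' -> no (excluded)
  pos 9: 'b' -> MATCH
Total matches: 5

5


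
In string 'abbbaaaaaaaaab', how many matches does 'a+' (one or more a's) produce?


Pattern 'a+' matches one or more consecutive a's.
String: 'abbbaaaaaaaaab'
Scanning for runs of a:
  Match 1: 'a' (length 1)
  Match 2: 'aaaaaaaaa' (length 9)
Total matches: 2

2


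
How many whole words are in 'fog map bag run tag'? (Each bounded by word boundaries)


Word boundaries (\b) mark the start/end of each word.
Text: 'fog map bag run tag'
Splitting by whitespace:
  Word 1: 'fog'
  Word 2: 'map'
  Word 3: 'bag'
  Word 4: 'run'
  Word 5: 'tag'
Total whole words: 5

5


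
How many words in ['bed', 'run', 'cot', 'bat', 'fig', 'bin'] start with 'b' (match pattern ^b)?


Pattern ^b anchors to start of word. Check which words begin with 'b':
  'bed' -> MATCH (starts with 'b')
  'run' -> no
  'cot' -> no
  'bat' -> MATCH (starts with 'b')
  'fig' -> no
  'bin' -> MATCH (starts with 'b')
Matching words: ['bed', 'bat', 'bin']
Count: 3

3


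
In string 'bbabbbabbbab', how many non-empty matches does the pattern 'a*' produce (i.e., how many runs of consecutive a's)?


Pattern 'a*' matches zero or more a's. We want non-empty runs of consecutive a's.
String: 'bbabbbabbbab'
Walking through the string to find runs of a's:
  Run 1: positions 2-2 -> 'a'
  Run 2: positions 6-6 -> 'a'
  Run 3: positions 10-10 -> 'a'
Non-empty runs found: ['a', 'a', 'a']
Count: 3

3


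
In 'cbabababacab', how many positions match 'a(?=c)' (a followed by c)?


Lookahead 'a(?=c)' matches 'a' only when followed by 'c'.
String: 'cbabababacab'
Checking each position where char is 'a':
  pos 2: 'a' -> no (next='b')
  pos 4: 'a' -> no (next='b')
  pos 6: 'a' -> no (next='b')
  pos 8: 'a' -> MATCH (next='c')
  pos 10: 'a' -> no (next='b')
Matching positions: [8]
Count: 1

1


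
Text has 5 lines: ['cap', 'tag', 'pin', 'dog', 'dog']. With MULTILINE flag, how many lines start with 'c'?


With MULTILINE flag, ^ matches the start of each line.
Lines: ['cap', 'tag', 'pin', 'dog', 'dog']
Checking which lines start with 'c':
  Line 1: 'cap' -> MATCH
  Line 2: 'tag' -> no
  Line 3: 'pin' -> no
  Line 4: 'dog' -> no
  Line 5: 'dog' -> no
Matching lines: ['cap']
Count: 1

1


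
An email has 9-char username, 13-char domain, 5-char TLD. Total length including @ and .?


An email address has format: username@domain.tld
Username length: 9
'@' character: 1
Domain length: 13
'.' character: 1
TLD length: 5
Total = 9 + 1 + 13 + 1 + 5 = 29

29


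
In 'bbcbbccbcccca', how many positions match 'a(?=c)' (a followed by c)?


Lookahead 'a(?=c)' matches 'a' only when followed by 'c'.
String: 'bbcbbccbcccca'
Checking each position where char is 'a':
Matching positions: []
Count: 0

0


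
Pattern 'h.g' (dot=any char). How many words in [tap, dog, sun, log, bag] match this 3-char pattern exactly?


Pattern 'h.g' means: starts with 'h', any single char, ends with 'g'.
Checking each word (must be exactly 3 chars):
  'tap' (len=3): no
  'dog' (len=3): no
  'sun' (len=3): no
  'log' (len=3): no
  'bag' (len=3): no
Matching words: []
Total: 0

0


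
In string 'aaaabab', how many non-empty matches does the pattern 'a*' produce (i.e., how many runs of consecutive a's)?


Pattern 'a*' matches zero or more a's. We want non-empty runs of consecutive a's.
String: 'aaaabab'
Walking through the string to find runs of a's:
  Run 1: positions 0-3 -> 'aaaa'
  Run 2: positions 5-5 -> 'a'
Non-empty runs found: ['aaaa', 'a']
Count: 2

2


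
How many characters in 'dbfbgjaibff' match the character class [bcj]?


Character class [bcj] matches any of: {b, c, j}
Scanning string 'dbfbgjaibff' character by character:
  pos 0: 'd' -> no
  pos 1: 'b' -> MATCH
  pos 2: 'f' -> no
  pos 3: 'b' -> MATCH
  pos 4: 'g' -> no
  pos 5: 'j' -> MATCH
  pos 6: 'a' -> no
  pos 7: 'i' -> no
  pos 8: 'b' -> MATCH
  pos 9: 'f' -> no
  pos 10: 'f' -> no
Total matches: 4

4


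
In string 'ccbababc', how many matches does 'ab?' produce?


Pattern 'ab?' matches 'a' optionally followed by 'b'.
String: 'ccbababc'
Scanning left to right for 'a' then checking next char:
  Match 1: 'ab' (a followed by b)
  Match 2: 'ab' (a followed by b)
Total matches: 2

2


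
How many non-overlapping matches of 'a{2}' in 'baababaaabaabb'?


Pattern 'a{2}' matches exactly 2 consecutive a's (greedy, non-overlapping).
String: 'baababaaabaabb'
Scanning for runs of a's:
  Run at pos 1: 'aa' (length 2) -> 1 match(es)
  Run at pos 4: 'a' (length 1) -> 0 match(es)
  Run at pos 6: 'aaa' (length 3) -> 1 match(es)
  Run at pos 10: 'aa' (length 2) -> 1 match(es)
Matches found: ['aa', 'aa', 'aa']
Total: 3

3


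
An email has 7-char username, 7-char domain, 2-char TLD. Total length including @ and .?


An email address has format: username@domain.tld
Username length: 7
'@' character: 1
Domain length: 7
'.' character: 1
TLD length: 2
Total = 7 + 1 + 7 + 1 + 2 = 18

18


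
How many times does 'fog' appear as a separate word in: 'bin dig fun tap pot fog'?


Scanning each word for exact match 'fog':
  Word 1: 'bin' -> no
  Word 2: 'dig' -> no
  Word 3: 'fun' -> no
  Word 4: 'tap' -> no
  Word 5: 'pot' -> no
  Word 6: 'fog' -> MATCH
Total matches: 1

1


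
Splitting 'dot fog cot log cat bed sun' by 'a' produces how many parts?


Splitting by 'a' breaks the string at each occurrence of the separator.
Text: 'dot fog cot log cat bed sun'
Parts after split:
  Part 1: 'dot fog cot log c'
  Part 2: 't bed sun'
Total parts: 2

2


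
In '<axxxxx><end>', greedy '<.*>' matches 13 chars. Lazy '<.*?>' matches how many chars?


Greedy '<.*>' tries to match as MUCH as possible.
Lazy '<.*?>' tries to match as LITTLE as possible.

String: '<axxxxx><end>'
Greedy '<.*>' starts at first '<' and extends to the LAST '>': '<axxxxx><end>' (13 chars)
Lazy '<.*?>' starts at first '<' and stops at the FIRST '>': '<axxxxx>' (8 chars)

8


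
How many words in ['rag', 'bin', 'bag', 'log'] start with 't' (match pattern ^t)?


Pattern ^t anchors to start of word. Check which words begin with 't':
  'rag' -> no
  'bin' -> no
  'bag' -> no
  'log' -> no
Matching words: []
Count: 0

0


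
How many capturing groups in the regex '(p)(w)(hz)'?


To count capturing groups, count each '(' that starts a group.
Pattern: '(p)(w)(hz)'
Walking through the pattern:
  Position 0: '(' -> group #1
  Position 3: '(' -> group #2
  Position 6: '(' -> group #3
Total capturing groups: 3

3


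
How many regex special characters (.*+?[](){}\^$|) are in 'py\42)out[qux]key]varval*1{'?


Regex special characters are: . * + ? [ ] ( ) { } \ ^ $ |
Scanning 'py\42)out[qux]key]varval*1{':
  pos 2: '\' -> SPECIAL
  pos 5: ')' -> SPECIAL
  pos 9: '[' -> SPECIAL
  pos 13: ']' -> SPECIAL
  pos 17: ']' -> SPECIAL
  pos 24: '*' -> SPECIAL
  pos 26: '{' -> SPECIAL
Special chars found: ['\\', ')', '[', ']', ']', '*', '{']
Total: 7

7


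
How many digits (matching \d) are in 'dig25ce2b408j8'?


\d matches any digit 0-9.
Scanning 'dig25ce2b408j8':
  pos 3: '2' -> DIGIT
  pos 4: '5' -> DIGIT
  pos 7: '2' -> DIGIT
  pos 9: '4' -> DIGIT
  pos 10: '0' -> DIGIT
  pos 11: '8' -> DIGIT
  pos 13: '8' -> DIGIT
Digits found: ['2', '5', '2', '4', '0', '8', '8']
Total: 7

7


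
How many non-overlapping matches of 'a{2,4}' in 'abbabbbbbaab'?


Pattern 'a{2,4}' matches between 2 and 4 consecutive a's (greedy).
String: 'abbabbbbbaab'
Finding runs of a's and applying greedy matching:
  Run at pos 0: 'a' (length 1)
  Run at pos 3: 'a' (length 1)
  Run at pos 9: 'aa' (length 2)
Matches: ['aa']
Count: 1

1


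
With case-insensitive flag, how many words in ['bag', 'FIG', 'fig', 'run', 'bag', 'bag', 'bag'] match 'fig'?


Case-insensitive matching: compare each word's lowercase form to 'fig'.
  'bag' -> lower='bag' -> no
  'FIG' -> lower='fig' -> MATCH
  'fig' -> lower='fig' -> MATCH
  'run' -> lower='run' -> no
  'bag' -> lower='bag' -> no
  'bag' -> lower='bag' -> no
  'bag' -> lower='bag' -> no
Matches: ['FIG', 'fig']
Count: 2

2


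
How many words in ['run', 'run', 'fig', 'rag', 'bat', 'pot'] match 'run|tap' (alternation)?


Alternation 'run|tap' matches either 'run' or 'tap'.
Checking each word:
  'run' -> MATCH
  'run' -> MATCH
  'fig' -> no
  'rag' -> no
  'bat' -> no
  'pot' -> no
Matches: ['run', 'run']
Count: 2

2


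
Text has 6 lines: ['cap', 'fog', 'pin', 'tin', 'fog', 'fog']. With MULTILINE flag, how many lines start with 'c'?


With MULTILINE flag, ^ matches the start of each line.
Lines: ['cap', 'fog', 'pin', 'tin', 'fog', 'fog']
Checking which lines start with 'c':
  Line 1: 'cap' -> MATCH
  Line 2: 'fog' -> no
  Line 3: 'pin' -> no
  Line 4: 'tin' -> no
  Line 5: 'fog' -> no
  Line 6: 'fog' -> no
Matching lines: ['cap']
Count: 1

1


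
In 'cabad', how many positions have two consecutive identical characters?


Looking for consecutive identical characters in 'cabad':
  pos 0-1: 'c' vs 'a' -> different
  pos 1-2: 'a' vs 'b' -> different
  pos 2-3: 'b' vs 'a' -> different
  pos 3-4: 'a' vs 'd' -> different
Consecutive identical pairs: []
Count: 0

0


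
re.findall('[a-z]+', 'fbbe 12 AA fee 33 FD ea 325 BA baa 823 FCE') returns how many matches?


Pattern '[a-z]+' finds one or more lowercase letters.
Text: 'fbbe 12 AA fee 33 FD ea 325 BA baa 823 FCE'
Scanning for matches:
  Match 1: 'fbbe'
  Match 2: 'fee'
  Match 3: 'ea'
  Match 4: 'baa'
Total matches: 4

4


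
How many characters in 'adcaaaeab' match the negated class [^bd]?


Negated class [^bd] matches any char NOT in {b, d}
Scanning 'adcaaaeab':
  pos 0: 'a' -> MATCH
  pos 1: 'd' -> no (excluded)
  pos 2: 'c' -> MATCH
  pos 3: 'a' -> MATCH
  pos 4: 'a' -> MATCH
  pos 5: 'a' -> MATCH
  pos 6: 'e' -> MATCH
  pos 7: 'a' -> MATCH
  pos 8: 'b' -> no (excluded)
Total matches: 7

7


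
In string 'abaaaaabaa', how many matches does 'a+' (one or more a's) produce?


Pattern 'a+' matches one or more consecutive a's.
String: 'abaaaaabaa'
Scanning for runs of a:
  Match 1: 'a' (length 1)
  Match 2: 'aaaaa' (length 5)
  Match 3: 'aa' (length 2)
Total matches: 3

3


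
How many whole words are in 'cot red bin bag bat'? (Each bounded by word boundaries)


Word boundaries (\b) mark the start/end of each word.
Text: 'cot red bin bag bat'
Splitting by whitespace:
  Word 1: 'cot'
  Word 2: 'red'
  Word 3: 'bin'
  Word 4: 'bag'
  Word 5: 'bat'
Total whole words: 5

5


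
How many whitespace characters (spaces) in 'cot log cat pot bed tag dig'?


\s matches whitespace characters (spaces, tabs, etc.).
Text: 'cot log cat pot bed tag dig'
This text has 7 words separated by spaces.
Number of spaces = number of words - 1 = 7 - 1 = 6

6


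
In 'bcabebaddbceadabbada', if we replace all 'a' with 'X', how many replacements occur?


re.sub('a', 'X', text) replaces every occurrence of 'a' with 'X'.
Text: 'bcabebaddbceadabbada'
Scanning for 'a':
  pos 2: 'a' -> replacement #1
  pos 6: 'a' -> replacement #2
  pos 12: 'a' -> replacement #3
  pos 14: 'a' -> replacement #4
  pos 17: 'a' -> replacement #5
  pos 19: 'a' -> replacement #6
Total replacements: 6

6


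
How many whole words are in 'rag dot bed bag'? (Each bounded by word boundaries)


Word boundaries (\b) mark the start/end of each word.
Text: 'rag dot bed bag'
Splitting by whitespace:
  Word 1: 'rag'
  Word 2: 'dot'
  Word 3: 'bed'
  Word 4: 'bag'
Total whole words: 4

4


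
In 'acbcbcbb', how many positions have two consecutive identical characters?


Looking for consecutive identical characters in 'acbcbcbb':
  pos 0-1: 'a' vs 'c' -> different
  pos 1-2: 'c' vs 'b' -> different
  pos 2-3: 'b' vs 'c' -> different
  pos 3-4: 'c' vs 'b' -> different
  pos 4-5: 'b' vs 'c' -> different
  pos 5-6: 'c' vs 'b' -> different
  pos 6-7: 'b' vs 'b' -> MATCH ('bb')
Consecutive identical pairs: ['bb']
Count: 1

1


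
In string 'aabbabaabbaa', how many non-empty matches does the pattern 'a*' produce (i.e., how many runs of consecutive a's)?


Pattern 'a*' matches zero or more a's. We want non-empty runs of consecutive a's.
String: 'aabbabaabbaa'
Walking through the string to find runs of a's:
  Run 1: positions 0-1 -> 'aa'
  Run 2: positions 4-4 -> 'a'
  Run 3: positions 6-7 -> 'aa'
  Run 4: positions 10-11 -> 'aa'
Non-empty runs found: ['aa', 'a', 'aa', 'aa']
Count: 4

4


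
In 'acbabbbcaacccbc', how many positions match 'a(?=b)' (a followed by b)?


Lookahead 'a(?=b)' matches 'a' only when followed by 'b'.
String: 'acbabbbcaacccbc'
Checking each position where char is 'a':
  pos 0: 'a' -> no (next='c')
  pos 3: 'a' -> MATCH (next='b')
  pos 8: 'a' -> no (next='a')
  pos 9: 'a' -> no (next='c')
Matching positions: [3]
Count: 1

1


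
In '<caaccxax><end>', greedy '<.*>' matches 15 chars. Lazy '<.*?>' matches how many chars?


Greedy '<.*>' tries to match as MUCH as possible.
Lazy '<.*?>' tries to match as LITTLE as possible.

String: '<caaccxax><end>'
Greedy '<.*>' starts at first '<' and extends to the LAST '>': '<caaccxax><end>' (15 chars)
Lazy '<.*?>' starts at first '<' and stops at the FIRST '>': '<caaccxax>' (10 chars)

10


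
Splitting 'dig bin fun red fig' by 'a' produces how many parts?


Splitting by 'a' breaks the string at each occurrence of the separator.
Text: 'dig bin fun red fig'
Parts after split:
  Part 1: 'dig bin fun red fig'
Total parts: 1

1


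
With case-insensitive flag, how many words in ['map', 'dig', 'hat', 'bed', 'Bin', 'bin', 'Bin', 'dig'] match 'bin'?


Case-insensitive matching: compare each word's lowercase form to 'bin'.
  'map' -> lower='map' -> no
  'dig' -> lower='dig' -> no
  'hat' -> lower='hat' -> no
  'bed' -> lower='bed' -> no
  'Bin' -> lower='bin' -> MATCH
  'bin' -> lower='bin' -> MATCH
  'Bin' -> lower='bin' -> MATCH
  'dig' -> lower='dig' -> no
Matches: ['Bin', 'bin', 'Bin']
Count: 3

3


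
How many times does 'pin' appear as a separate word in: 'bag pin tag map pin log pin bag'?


Scanning each word for exact match 'pin':
  Word 1: 'bag' -> no
  Word 2: 'pin' -> MATCH
  Word 3: 'tag' -> no
  Word 4: 'map' -> no
  Word 5: 'pin' -> MATCH
  Word 6: 'log' -> no
  Word 7: 'pin' -> MATCH
  Word 8: 'bag' -> no
Total matches: 3

3


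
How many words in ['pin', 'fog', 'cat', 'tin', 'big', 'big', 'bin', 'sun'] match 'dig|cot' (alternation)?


Alternation 'dig|cot' matches either 'dig' or 'cot'.
Checking each word:
  'pin' -> no
  'fog' -> no
  'cat' -> no
  'tin' -> no
  'big' -> no
  'big' -> no
  'bin' -> no
  'sun' -> no
Matches: []
Count: 0

0


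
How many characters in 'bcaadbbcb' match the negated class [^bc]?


Negated class [^bc] matches any char NOT in {b, c}
Scanning 'bcaadbbcb':
  pos 0: 'b' -> no (excluded)
  pos 1: 'c' -> no (excluded)
  pos 2: 'a' -> MATCH
  pos 3: 'a' -> MATCH
  pos 4: 'd' -> MATCH
  pos 5: 'b' -> no (excluded)
  pos 6: 'b' -> no (excluded)
  pos 7: 'c' -> no (excluded)
  pos 8: 'b' -> no (excluded)
Total matches: 3

3


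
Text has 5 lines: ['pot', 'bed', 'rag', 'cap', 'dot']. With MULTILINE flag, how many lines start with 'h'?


With MULTILINE flag, ^ matches the start of each line.
Lines: ['pot', 'bed', 'rag', 'cap', 'dot']
Checking which lines start with 'h':
  Line 1: 'pot' -> no
  Line 2: 'bed' -> no
  Line 3: 'rag' -> no
  Line 4: 'cap' -> no
  Line 5: 'dot' -> no
Matching lines: []
Count: 0

0


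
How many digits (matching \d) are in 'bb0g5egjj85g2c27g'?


\d matches any digit 0-9.
Scanning 'bb0g5egjj85g2c27g':
  pos 2: '0' -> DIGIT
  pos 4: '5' -> DIGIT
  pos 9: '8' -> DIGIT
  pos 10: '5' -> DIGIT
  pos 12: '2' -> DIGIT
  pos 14: '2' -> DIGIT
  pos 15: '7' -> DIGIT
Digits found: ['0', '5', '8', '5', '2', '2', '7']
Total: 7

7


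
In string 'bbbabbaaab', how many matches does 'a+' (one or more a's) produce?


Pattern 'a+' matches one or more consecutive a's.
String: 'bbbabbaaab'
Scanning for runs of a:
  Match 1: 'a' (length 1)
  Match 2: 'aaa' (length 3)
Total matches: 2

2


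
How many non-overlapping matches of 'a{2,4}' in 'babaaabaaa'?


Pattern 'a{2,4}' matches between 2 and 4 consecutive a's (greedy).
String: 'babaaabaaa'
Finding runs of a's and applying greedy matching:
  Run at pos 1: 'a' (length 1)
  Run at pos 3: 'aaa' (length 3)
  Run at pos 7: 'aaa' (length 3)
Matches: ['aaa', 'aaa']
Count: 2

2


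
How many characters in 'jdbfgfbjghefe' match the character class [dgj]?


Character class [dgj] matches any of: {d, g, j}
Scanning string 'jdbfgfbjghefe' character by character:
  pos 0: 'j' -> MATCH
  pos 1: 'd' -> MATCH
  pos 2: 'b' -> no
  pos 3: 'f' -> no
  pos 4: 'g' -> MATCH
  pos 5: 'f' -> no
  pos 6: 'b' -> no
  pos 7: 'j' -> MATCH
  pos 8: 'g' -> MATCH
  pos 9: 'h' -> no
  pos 10: 'e' -> no
  pos 11: 'f' -> no
  pos 12: 'e' -> no
Total matches: 5

5


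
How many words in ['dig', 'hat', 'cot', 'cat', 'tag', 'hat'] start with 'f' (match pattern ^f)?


Pattern ^f anchors to start of word. Check which words begin with 'f':
  'dig' -> no
  'hat' -> no
  'cot' -> no
  'cat' -> no
  'tag' -> no
  'hat' -> no
Matching words: []
Count: 0

0


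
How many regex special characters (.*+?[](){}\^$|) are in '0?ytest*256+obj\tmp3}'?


Regex special characters are: . * + ? [ ] ( ) { } \ ^ $ |
Scanning '0?ytest*256+obj\tmp3}':
  pos 1: '?' -> SPECIAL
  pos 7: '*' -> SPECIAL
  pos 11: '+' -> SPECIAL
  pos 15: '\' -> SPECIAL
  pos 20: '}' -> SPECIAL
Special chars found: ['?', '*', '+', '\\', '}']
Total: 5

5


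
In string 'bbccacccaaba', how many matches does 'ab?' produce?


Pattern 'ab?' matches 'a' optionally followed by 'b'.
String: 'bbccacccaaba'
Scanning left to right for 'a' then checking next char:
  Match 1: 'a' (a not followed by b)
  Match 2: 'a' (a not followed by b)
  Match 3: 'ab' (a followed by b)
  Match 4: 'a' (a not followed by b)
Total matches: 4

4


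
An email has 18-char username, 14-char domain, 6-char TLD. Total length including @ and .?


An email address has format: username@domain.tld
Username length: 18
'@' character: 1
Domain length: 14
'.' character: 1
TLD length: 6
Total = 18 + 1 + 14 + 1 + 6 = 40

40


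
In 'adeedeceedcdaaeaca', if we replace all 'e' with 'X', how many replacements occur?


re.sub('e', 'X', text) replaces every occurrence of 'e' with 'X'.
Text: 'adeedeceedcdaaeaca'
Scanning for 'e':
  pos 2: 'e' -> replacement #1
  pos 3: 'e' -> replacement #2
  pos 5: 'e' -> replacement #3
  pos 7: 'e' -> replacement #4
  pos 8: 'e' -> replacement #5
  pos 14: 'e' -> replacement #6
Total replacements: 6

6


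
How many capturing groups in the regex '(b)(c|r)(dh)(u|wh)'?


To count capturing groups, count each '(' that starts a group.
Pattern: '(b)(c|r)(dh)(u|wh)'
Walking through the pattern:
  Position 0: '(' -> group #1
  Position 3: '(' -> group #2
  Position 8: '(' -> group #3
  Position 12: '(' -> group #4
Total capturing groups: 4

4


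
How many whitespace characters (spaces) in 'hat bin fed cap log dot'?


\s matches whitespace characters (spaces, tabs, etc.).
Text: 'hat bin fed cap log dot'
This text has 6 words separated by spaces.
Number of spaces = number of words - 1 = 6 - 1 = 5

5


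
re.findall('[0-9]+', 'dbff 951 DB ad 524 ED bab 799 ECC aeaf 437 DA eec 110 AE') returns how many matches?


Pattern '[0-9]+' finds one or more digits.
Text: 'dbff 951 DB ad 524 ED bab 799 ECC aeaf 437 DA eec 110 AE'
Scanning for matches:
  Match 1: '951'
  Match 2: '524'
  Match 3: '799'
  Match 4: '437'
  Match 5: '110'
Total matches: 5

5


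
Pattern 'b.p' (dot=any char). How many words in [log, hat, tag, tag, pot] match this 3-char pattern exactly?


Pattern 'b.p' means: starts with 'b', any single char, ends with 'p'.
Checking each word (must be exactly 3 chars):
  'log' (len=3): no
  'hat' (len=3): no
  'tag' (len=3): no
  'tag' (len=3): no
  'pot' (len=3): no
Matching words: []
Total: 0

0


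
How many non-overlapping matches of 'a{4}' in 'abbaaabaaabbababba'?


Pattern 'a{4}' matches exactly 4 consecutive a's (greedy, non-overlapping).
String: 'abbaaabaaabbababba'
Scanning for runs of a's:
  Run at pos 0: 'a' (length 1) -> 0 match(es)
  Run at pos 3: 'aaa' (length 3) -> 0 match(es)
  Run at pos 7: 'aaa' (length 3) -> 0 match(es)
  Run at pos 12: 'a' (length 1) -> 0 match(es)
  Run at pos 14: 'a' (length 1) -> 0 match(es)
  Run at pos 17: 'a' (length 1) -> 0 match(es)
Matches found: []
Total: 0

0
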